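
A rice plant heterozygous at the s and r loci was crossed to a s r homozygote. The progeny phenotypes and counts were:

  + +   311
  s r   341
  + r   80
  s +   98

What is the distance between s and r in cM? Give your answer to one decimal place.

The two most frequent classes, + + (311) and s r (341), are the parental types, so the F1 was + + / s r.
The recombinant classes are + r and s +: 80 + 98 = 178.
Recombination frequency = 178/830 = 0.2145 ≈ 21.4%, i.e. 21.4 cM.

21.4 cM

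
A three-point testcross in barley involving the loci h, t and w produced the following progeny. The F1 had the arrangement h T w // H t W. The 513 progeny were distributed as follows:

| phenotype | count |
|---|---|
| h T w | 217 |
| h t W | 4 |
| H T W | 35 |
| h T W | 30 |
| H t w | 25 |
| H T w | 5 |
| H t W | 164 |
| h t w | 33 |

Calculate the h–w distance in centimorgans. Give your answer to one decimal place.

12.5 centimorgans

The two rarest classes, H T w and h t W, are the double crossovers. Comparing them with the parentals, only the h allele has switched, so h is the middle locus and the order is t – h – w.
Crossovers in the h–w interval produce the single-crossover classes h T W and H t w (30 + 25 = 55) plus the double crossovers (9).
RF(h–w) = (55 + 9) / 513 = 64/513 = 0.1248 → 12.5 centimorgans.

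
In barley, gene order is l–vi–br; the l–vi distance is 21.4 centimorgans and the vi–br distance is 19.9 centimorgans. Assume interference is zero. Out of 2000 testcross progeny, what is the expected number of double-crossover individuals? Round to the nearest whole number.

85

Map distances give recombination frequencies of 0.214 and 0.199 for the two intervals.
With no interference, expected double-crossover frequency = 0.214 × 0.199 = 0.04259.
Expected number = 0.04259 × 2000 = 85.17 ≈ 85.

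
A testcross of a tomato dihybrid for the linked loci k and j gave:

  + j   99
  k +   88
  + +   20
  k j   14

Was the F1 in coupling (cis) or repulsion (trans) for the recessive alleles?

The two most frequent classes are + j (99) and k + (88); these are the parental (non-recombinant) types.
So the F1 carried + j on one chromosome and k + on the other — the recessive alleles are on opposite chromosomes (trans / repulsion).

trans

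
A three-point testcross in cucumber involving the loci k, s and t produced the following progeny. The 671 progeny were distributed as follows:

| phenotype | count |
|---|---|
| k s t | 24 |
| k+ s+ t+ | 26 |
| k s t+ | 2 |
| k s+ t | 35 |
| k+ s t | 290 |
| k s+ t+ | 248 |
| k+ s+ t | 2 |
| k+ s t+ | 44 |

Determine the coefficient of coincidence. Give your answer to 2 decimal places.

0.60

The two most frequent reciprocal classes, k+ s t and k s+ t+, are the parental types, so the F1 was k+ s t / k s+ t+.
The two rarest classes, k+ s+ t and k s t+, are the double crossovers. Comparing them with the parentals, only the s allele has switched, so s is the middle locus and the order is t – s – k.
t–s: (79 + 4)/671 = 0.1237; s–k: (50 + 4)/671 = 0.0805.
Expected DCO frequency = 0.1237 × 0.0805 ≈ 0.00996; observed = 4/671 ≈ 0.00596.
Coefficient of coincidence = 0.00596/0.00996 ≈ 0.60.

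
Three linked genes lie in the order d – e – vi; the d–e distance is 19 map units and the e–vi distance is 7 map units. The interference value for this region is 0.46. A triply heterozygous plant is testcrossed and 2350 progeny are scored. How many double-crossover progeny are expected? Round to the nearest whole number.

Map distances give recombination frequencies of 0.190 and 0.070 for the two intervals.
With interference 0.46 (so coincidence = 0.54), expected double-crossover frequency = 0.190 × 0.070 × 0.54 = 0.00718.
Expected number = 0.00718 × 2350 = 16.88 ≈ 17.

17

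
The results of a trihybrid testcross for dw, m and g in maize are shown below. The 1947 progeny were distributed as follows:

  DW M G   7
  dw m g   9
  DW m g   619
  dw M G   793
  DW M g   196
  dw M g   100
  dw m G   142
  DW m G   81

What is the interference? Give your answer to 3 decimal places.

The two most frequent reciprocal classes, DW m g and dw M G, are the parental types, so the F1 was DW m g / dw M G.
The two rarest classes, dw m g and DW M G, are the double crossovers. Comparing them with the parentals, only the dw allele has switched, so dw is the middle locus and the order is m – dw – g.
m–dw: (338 + 16)/1947 = 0.1818; dw–g: (181 + 16)/1947 = 0.1012.
Expected DCO frequency = 0.1818 × 0.1012 ≈ 0.01840; observed = 16/1947 ≈ 0.00822.
Coefficient of coincidence = 0.00822/0.01840 ≈ 0.447; interference = 1 − 0.447 = 0.553.

0.553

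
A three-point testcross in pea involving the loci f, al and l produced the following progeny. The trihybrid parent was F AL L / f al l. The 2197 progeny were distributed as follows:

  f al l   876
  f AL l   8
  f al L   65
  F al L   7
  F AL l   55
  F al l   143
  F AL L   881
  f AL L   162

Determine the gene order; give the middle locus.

The two rarest classes, F al L and f AL l, are the double crossovers. Comparing them with the parentals, only the al allele has switched, so al is the middle locus and the order is l – al – f.

al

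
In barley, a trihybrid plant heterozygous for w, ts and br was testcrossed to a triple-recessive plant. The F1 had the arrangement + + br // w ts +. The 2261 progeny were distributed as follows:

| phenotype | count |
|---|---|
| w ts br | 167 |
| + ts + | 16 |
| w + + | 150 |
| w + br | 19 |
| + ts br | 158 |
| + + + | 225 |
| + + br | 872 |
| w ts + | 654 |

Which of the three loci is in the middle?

w

The two rarest classes, w + br and + ts +, are the double crossovers. Comparing them with the parentals, only the w allele has switched, so w is the middle locus and the order is ts – w – br.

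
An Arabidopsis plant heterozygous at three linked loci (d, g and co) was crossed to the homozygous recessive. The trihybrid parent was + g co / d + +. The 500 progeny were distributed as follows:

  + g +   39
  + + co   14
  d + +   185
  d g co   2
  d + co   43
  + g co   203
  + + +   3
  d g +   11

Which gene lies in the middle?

d

The two rarest classes, d g co and + + +, are the double crossovers. Comparing them with the parentals, only the d allele has switched, so d is the middle locus and the order is co – d – g.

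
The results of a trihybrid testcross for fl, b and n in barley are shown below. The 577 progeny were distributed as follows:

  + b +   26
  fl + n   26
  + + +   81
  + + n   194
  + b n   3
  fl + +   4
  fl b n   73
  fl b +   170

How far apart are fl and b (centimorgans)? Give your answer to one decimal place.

10.2 centimorgans

The two most frequent reciprocal classes, + + n and fl b +, are the parental types, so the F1 was + + n / fl b +.
The two rarest classes, + b n and fl + +, are the double crossovers. Comparing them with the parentals, only the b allele has switched, so b is the middle locus and the order is n – b – fl.
Crossovers in the b–fl interval produce the single-crossover classes fl + n and + b + (26 + 26 = 52) plus the double crossovers (7).
RF(b–fl) = (52 + 7) / 577 = 59/577 = 0.1023 → 10.2 centimorgans.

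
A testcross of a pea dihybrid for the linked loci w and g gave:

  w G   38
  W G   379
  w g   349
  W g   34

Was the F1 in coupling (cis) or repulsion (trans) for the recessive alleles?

The two most frequent classes are W G (379) and w g (349); these are the parental (non-recombinant) types.
So the F1 carried W G on one chromosome and w g on the other — the recessive alleles are on the same chromosome (cis / coupling).

cis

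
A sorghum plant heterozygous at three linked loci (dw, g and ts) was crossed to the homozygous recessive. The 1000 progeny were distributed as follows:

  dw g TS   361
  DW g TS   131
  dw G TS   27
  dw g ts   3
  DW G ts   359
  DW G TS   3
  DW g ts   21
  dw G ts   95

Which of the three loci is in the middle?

ts

The two most frequent reciprocal classes, DW G ts and dw g TS, are the parental types, so the F1 was DW G ts / dw g TS.
The two rarest classes, DW G TS and dw g ts, are the double crossovers. Comparing them with the parentals, only the ts allele has switched, so ts is the middle locus and the order is g – ts – dw.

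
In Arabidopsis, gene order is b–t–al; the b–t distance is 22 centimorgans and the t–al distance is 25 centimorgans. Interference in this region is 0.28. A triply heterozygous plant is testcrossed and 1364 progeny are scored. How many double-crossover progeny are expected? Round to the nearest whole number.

54

Map distances give recombination frequencies of 0.220 and 0.250 for the two intervals.
With interference 0.28 (so coincidence = 0.72), expected double-crossover frequency = 0.220 × 0.250 × 0.72 = 0.03960.
Expected number = 0.03960 × 1364 = 54.01 ≈ 54.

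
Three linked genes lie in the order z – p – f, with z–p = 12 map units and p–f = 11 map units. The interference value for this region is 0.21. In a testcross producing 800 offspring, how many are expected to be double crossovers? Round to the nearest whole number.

Map distances give recombination frequencies of 0.120 and 0.110 for the two intervals.
With interference 0.21 (so coincidence = 0.79), expected double-crossover frequency = 0.120 × 0.110 × 0.79 = 0.01043.
Expected number = 0.01043 × 800 = 8.34 ≈ 8.

8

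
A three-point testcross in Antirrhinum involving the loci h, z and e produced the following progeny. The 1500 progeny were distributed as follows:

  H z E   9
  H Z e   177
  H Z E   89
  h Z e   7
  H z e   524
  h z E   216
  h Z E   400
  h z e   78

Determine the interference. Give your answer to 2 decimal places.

0.68

The two most frequent reciprocal classes, h Z E and H z e, are the parental types, so the F1 was h Z E / H z e.
The two rarest classes, h Z e and H z E, are the double crossovers. Comparing them with the parentals, only the e allele has switched, so e is the middle locus and the order is h – e – z.
h–e: (167 + 16)/1500 = 0.1220; e–z: (393 + 16)/1500 = 0.2727.
Expected DCO frequency = 0.1220 × 0.2727 ≈ 0.03327; observed = 16/1500 ≈ 0.01067.
Coefficient of coincidence = 0.01067/0.03327 ≈ 0.32; interference = 1 − 0.32 = 0.68.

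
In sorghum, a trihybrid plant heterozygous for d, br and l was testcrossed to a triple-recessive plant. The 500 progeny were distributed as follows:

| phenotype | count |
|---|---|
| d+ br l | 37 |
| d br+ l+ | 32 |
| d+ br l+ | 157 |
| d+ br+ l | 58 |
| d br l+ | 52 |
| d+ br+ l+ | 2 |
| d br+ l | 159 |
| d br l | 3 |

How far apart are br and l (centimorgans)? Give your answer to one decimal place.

The two most frequent reciprocal classes, d+ br l+ and d br+ l, are the parental types, so the F1 was d+ br l+ / d br+ l.
The two rarest classes, d+ br+ l+ and d br l, are the double crossovers. Comparing them with the parentals, only the br allele has switched, so br is the middle locus and the order is d – br – l.
Crossovers in the br–l interval produce the single-crossover classes d+ br l and d br+ l+ (37 + 32 = 69) plus the double crossovers (5).
RF(br–l) = (69 + 5) / 500 = 74/500 = 0.1480 → 14.8 centimorgans.

14.8 centimorgans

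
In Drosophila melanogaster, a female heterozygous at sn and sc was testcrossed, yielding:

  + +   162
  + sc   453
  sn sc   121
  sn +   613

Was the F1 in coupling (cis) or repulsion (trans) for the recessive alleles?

The two most frequent classes are + sc (453) and sn + (613); these are the parental (non-recombinant) types.
So the F1 carried + sc on one chromosome and sn + on the other — the recessive alleles are on opposite chromosomes (trans / repulsion).

trans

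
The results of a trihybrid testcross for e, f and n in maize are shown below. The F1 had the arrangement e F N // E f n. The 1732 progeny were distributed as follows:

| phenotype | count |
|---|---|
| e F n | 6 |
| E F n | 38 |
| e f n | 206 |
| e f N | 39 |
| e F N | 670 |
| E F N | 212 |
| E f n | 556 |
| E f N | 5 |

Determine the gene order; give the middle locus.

The two rarest classes, e F n and E f N, are the double crossovers. Comparing them with the parentals, only the n allele has switched, so n is the middle locus and the order is e – n – f.

n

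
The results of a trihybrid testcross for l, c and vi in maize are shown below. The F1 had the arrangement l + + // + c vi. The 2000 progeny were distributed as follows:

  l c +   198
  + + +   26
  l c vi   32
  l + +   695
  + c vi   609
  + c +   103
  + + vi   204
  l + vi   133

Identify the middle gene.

l

The two rarest classes, + + + and l c vi, are the double crossovers. Comparing them with the parentals, only the l allele has switched, so l is the middle locus and the order is c – l – vi.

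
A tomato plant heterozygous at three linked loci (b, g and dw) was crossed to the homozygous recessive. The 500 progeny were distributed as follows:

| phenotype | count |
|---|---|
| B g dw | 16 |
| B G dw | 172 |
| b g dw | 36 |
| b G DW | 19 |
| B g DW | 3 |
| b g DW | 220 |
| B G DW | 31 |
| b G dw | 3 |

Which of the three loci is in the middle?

b

The two most frequent reciprocal classes, B G dw and b g DW, are the parental types, so the F1 was B G dw / b g DW.
The two rarest classes, b G dw and B g DW, are the double crossovers. Comparing them with the parentals, only the b allele has switched, so b is the middle locus and the order is g – b – dw.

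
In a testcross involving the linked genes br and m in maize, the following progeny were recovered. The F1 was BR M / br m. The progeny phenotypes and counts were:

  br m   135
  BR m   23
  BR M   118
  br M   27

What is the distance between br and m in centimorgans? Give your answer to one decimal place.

The recombinant classes are BR m and br M: 23 + 27 = 50.
Recombination frequency = 50/303 = 0.1650 ≈ 16.5%, i.e. 16.5 centimorgans.

16.5 centimorgans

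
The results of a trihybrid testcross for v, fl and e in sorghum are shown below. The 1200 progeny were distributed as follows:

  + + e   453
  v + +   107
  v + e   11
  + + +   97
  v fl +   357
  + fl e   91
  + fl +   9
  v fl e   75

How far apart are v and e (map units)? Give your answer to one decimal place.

The two most frequent reciprocal classes, + + e and v fl +, are the parental types, so the F1 was + + e / v fl +.
The two rarest classes, v + e and + fl +, are the double crossovers. Comparing them with the parentals, only the v allele has switched, so v is the middle locus and the order is fl – v – e.
Crossovers in the v–e interval produce the single-crossover classes + + + and v fl e (97 + 75 = 172) plus the double crossovers (20).
RF(v–e) = (172 + 20) / 1200 = 192/1200 = 0.1600 → 16.0 map units.

16.0 map units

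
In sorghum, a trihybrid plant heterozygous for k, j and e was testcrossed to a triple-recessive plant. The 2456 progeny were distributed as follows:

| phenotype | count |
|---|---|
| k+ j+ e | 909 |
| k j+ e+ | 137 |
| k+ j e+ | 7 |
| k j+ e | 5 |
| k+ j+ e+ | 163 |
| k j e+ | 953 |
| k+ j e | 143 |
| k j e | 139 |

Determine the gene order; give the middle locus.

The two most frequent reciprocal classes, k j e+ and k+ j+ e, are the parental types, so the F1 was k j e+ / k+ j+ e.
The two rarest classes, k+ j e+ and k j+ e, are the double crossovers. Comparing them with the parentals, only the k allele has switched, so k is the middle locus and the order is j – k – e.

k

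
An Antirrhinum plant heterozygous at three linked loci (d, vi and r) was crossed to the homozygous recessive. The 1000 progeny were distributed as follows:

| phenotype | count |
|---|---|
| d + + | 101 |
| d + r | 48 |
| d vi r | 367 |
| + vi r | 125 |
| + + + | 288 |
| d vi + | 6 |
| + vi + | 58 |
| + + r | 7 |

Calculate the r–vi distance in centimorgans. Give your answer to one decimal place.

11.9 centimorgans

The two most frequent reciprocal classes, d vi r and + + +, are the parental types, so the F1 was d vi r / + + +.
The two rarest classes, d vi + and + + r, are the double crossovers. Comparing them with the parentals, only the r allele has switched, so r is the middle locus and the order is vi – r – d.
Crossovers in the vi–r interval produce the single-crossover classes d + r and + vi + (48 + 58 = 106) plus the double crossovers (13).
RF(vi–r) = (106 + 13) / 1000 = 119/1000 = 0.1190 → 11.9 centimorgans.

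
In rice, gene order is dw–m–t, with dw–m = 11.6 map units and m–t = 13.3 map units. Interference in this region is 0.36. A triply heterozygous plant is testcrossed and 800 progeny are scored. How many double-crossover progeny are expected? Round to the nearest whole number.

8

Map distances give recombination frequencies of 0.116 and 0.133 for the two intervals.
With interference 0.36 (so coincidence = 0.64), expected double-crossover frequency = 0.116 × 0.133 × 0.64 = 0.00987.
Expected number = 0.00987 × 800 = 7.90 ≈ 8.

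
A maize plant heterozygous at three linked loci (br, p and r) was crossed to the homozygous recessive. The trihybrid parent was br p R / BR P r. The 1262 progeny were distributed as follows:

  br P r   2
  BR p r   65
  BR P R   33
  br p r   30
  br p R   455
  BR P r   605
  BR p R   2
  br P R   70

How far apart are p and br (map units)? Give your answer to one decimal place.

The two rarest classes, BR p R and br P r, are the double crossovers. Comparing them with the parentals, only the br allele has switched, so br is the middle locus and the order is p – br – r.
Crossovers in the p–br interval produce the single-crossover classes br P R and BR p r (70 + 65 = 135) plus the double crossovers (4).
RF(p–br) = (135 + 4) / 1262 = 139/1262 = 0.1101 → 11.0 map units.

11.0 map units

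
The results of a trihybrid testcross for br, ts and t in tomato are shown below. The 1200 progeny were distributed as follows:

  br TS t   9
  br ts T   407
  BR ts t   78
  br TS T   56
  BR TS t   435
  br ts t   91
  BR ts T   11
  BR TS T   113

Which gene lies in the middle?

The two most frequent reciprocal classes, BR TS t and br ts T, are the parental types, so the F1 was BR TS t / br ts T.
The two rarest classes, br TS t and BR ts T, are the double crossovers. Comparing them with the parentals, only the br allele has switched, so br is the middle locus and the order is ts – br – t.

br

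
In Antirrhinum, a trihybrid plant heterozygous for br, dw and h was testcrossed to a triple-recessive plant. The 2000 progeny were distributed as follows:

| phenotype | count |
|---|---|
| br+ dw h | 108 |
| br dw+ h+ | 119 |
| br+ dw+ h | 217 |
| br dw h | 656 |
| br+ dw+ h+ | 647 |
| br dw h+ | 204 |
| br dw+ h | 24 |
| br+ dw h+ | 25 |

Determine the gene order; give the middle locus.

The two most frequent reciprocal classes, br+ dw+ h+ and br dw h, are the parental types, so the F1 was br+ dw+ h+ / br dw h.
The two rarest classes, br+ dw h+ and br dw+ h, are the double crossovers. Comparing them with the parentals, only the dw allele has switched, so dw is the middle locus and the order is br – dw – h.

dw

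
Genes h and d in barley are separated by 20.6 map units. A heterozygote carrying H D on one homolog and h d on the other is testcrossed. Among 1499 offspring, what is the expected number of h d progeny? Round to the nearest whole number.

595

A map distance of 20.6 map units corresponds to a recombination frequency of 0.206.
The F1 is H D / h d, so h d is a parental gamete class with expected frequency (1 − r)/2 = 0.794/2 = 0.3970.
Expected number = 0.3970 × 1499 = 595.10 ≈ 595.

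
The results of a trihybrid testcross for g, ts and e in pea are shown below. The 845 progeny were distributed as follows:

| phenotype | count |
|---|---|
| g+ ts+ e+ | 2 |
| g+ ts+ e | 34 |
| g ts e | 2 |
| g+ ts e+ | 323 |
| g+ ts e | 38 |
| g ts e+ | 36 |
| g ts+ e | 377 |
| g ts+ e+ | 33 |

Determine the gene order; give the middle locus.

ts

The two most frequent reciprocal classes, g ts+ e and g+ ts e+, are the parental types, so the F1 was g ts+ e / g+ ts e+.
The two rarest classes, g ts e and g+ ts+ e+, are the double crossovers. Comparing them with the parentals, only the ts allele has switched, so ts is the middle locus and the order is g – ts – e.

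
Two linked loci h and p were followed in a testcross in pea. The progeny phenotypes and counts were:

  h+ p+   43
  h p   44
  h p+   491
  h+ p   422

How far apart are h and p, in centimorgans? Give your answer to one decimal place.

The two most frequent classes, h+ p (422) and h p+ (491), are the parental types, so the F1 was h+ p / h p+.
The recombinant classes are h+ p+ and h p: 43 + 44 = 87.
Recombination frequency = 87/1000 = 0.0870 ≈ 8.7%, i.e. 8.7 centimorgans.

8.7 centimorgans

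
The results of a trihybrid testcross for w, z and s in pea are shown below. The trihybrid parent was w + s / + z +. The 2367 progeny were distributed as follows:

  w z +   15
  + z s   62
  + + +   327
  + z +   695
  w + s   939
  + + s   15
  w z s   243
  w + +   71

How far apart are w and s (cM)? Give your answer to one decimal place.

The two rarest classes, + + s and w z +, are the double crossovers. Comparing them with the parentals, only the w allele has switched, so w is the middle locus and the order is s – w – z.
Crossovers in the s–w interval produce the single-crossover classes w + + and + z s (71 + 62 = 133) plus the double crossovers (30).
RF(s–w) = (133 + 30) / 2367 = 163/2367 = 0.0689 → 6.9 cM.

6.9 cM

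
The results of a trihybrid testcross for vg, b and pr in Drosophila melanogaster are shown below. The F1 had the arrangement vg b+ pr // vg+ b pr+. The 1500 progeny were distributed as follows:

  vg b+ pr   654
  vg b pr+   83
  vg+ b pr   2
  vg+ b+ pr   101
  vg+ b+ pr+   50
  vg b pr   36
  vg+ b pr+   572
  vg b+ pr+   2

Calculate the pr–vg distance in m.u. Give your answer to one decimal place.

12.5 m.u.

The two rarest classes, vg b+ pr+ and vg+ b pr, are the double crossovers. Comparing them with the parentals, only the pr allele has switched, so pr is the middle locus and the order is vg – pr – b.
Crossovers in the vg–pr interval produce the single-crossover classes vg+ b+ pr and vg b pr+ (101 + 83 = 184) plus the double crossovers (4).
RF(vg–pr) = (184 + 4) / 1500 = 188/1500 = 0.1253 → 12.5 m.u.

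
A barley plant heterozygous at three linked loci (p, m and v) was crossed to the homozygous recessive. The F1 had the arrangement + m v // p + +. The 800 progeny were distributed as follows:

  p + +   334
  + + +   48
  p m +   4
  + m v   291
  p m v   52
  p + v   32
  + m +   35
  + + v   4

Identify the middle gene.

m

The two rarest classes, + + v and p m +, are the double crossovers. Comparing them with the parentals, only the m allele has switched, so m is the middle locus and the order is p – m – v.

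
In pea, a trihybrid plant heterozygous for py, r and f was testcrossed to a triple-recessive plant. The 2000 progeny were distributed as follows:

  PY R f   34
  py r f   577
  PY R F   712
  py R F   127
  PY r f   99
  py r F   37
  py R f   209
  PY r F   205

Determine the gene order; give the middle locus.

f

The two most frequent reciprocal classes, PY R F and py r f, are the parental types, so the F1 was PY R F / py r f.
The two rarest classes, PY R f and py r F, are the double crossovers. Comparing them with the parentals, only the f allele has switched, so f is the middle locus and the order is r – f – py.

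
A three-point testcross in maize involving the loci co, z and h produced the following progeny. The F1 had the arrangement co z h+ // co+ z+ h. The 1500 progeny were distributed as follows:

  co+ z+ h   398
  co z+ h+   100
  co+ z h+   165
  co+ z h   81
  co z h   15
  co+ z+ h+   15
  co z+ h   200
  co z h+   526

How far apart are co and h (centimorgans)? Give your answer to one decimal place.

26.3 centimorgans

The two rarest classes, co z h and co+ z+ h+, are the double crossovers. Comparing them with the parentals, only the h allele has switched, so h is the middle locus and the order is co – h – z.
Crossovers in the co–h interval produce the single-crossover classes co+ z h+ and co z+ h (165 + 200 = 365) plus the double crossovers (30).
RF(co–h) = (365 + 30) / 1500 = 395/1500 = 0.2633 → 26.3 centimorgans.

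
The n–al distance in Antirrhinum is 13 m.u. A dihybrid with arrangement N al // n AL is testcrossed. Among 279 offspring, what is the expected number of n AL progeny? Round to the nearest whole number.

A map distance of 13 m.u. corresponds to a recombination frequency of 0.130.
The F1 is N al / n AL, so n AL is a parental gamete class with expected frequency (1 − r)/2 = 0.870/2 = 0.4350.
Expected number = 0.4350 × 279 = 121.36 ≈ 121.

121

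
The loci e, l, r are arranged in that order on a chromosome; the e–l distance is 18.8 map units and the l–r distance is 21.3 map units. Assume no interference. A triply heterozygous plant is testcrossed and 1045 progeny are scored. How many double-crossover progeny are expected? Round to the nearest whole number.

42

Map distances give recombination frequencies of 0.188 and 0.213 for the two intervals.
With no interference, expected double-crossover frequency = 0.188 × 0.213 = 0.04004.
Expected number = 0.04004 × 1045 = 41.85 ≈ 42.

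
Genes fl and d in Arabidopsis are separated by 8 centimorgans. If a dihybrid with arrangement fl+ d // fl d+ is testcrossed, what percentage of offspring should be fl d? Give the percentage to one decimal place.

A map distance of 8 centimorgans corresponds to a recombination frequency of 0.080.
The F1 is fl+ d / fl d+, so fl d is a recombinant gamete class with expected frequency r/2 = 0.080/2 = 0.0400.
That is 0.0400 = 4.0% of the progeny.

4.0%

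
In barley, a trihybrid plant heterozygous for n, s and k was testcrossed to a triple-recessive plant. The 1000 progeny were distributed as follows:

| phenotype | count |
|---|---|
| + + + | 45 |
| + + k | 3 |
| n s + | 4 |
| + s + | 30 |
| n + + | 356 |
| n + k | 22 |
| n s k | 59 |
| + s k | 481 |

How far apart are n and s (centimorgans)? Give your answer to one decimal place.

11.1 centimorgans

The two most frequent reciprocal classes, n + + and + s k, are the parental types, so the F1 was n + + / + s k.
The two rarest classes, n s + and + + k, are the double crossovers. Comparing them with the parentals, only the s allele has switched, so s is the middle locus and the order is n – s – k.
Crossovers in the n–s interval produce the single-crossover classes + + + and n s k (45 + 59 = 104) plus the double crossovers (7).
RF(n–s) = (104 + 7) / 1000 = 111/1000 = 0.1110 → 11.1 centimorgans.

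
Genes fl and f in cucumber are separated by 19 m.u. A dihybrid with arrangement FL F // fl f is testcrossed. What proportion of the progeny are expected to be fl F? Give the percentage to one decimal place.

9.5%

A map distance of 19 m.u. corresponds to a recombination frequency of 0.190.
The F1 is FL F / fl f, so fl F is a recombinant gamete class with expected frequency r/2 = 0.190/2 = 0.0950.
That is 0.0950 = 9.5% of the progeny.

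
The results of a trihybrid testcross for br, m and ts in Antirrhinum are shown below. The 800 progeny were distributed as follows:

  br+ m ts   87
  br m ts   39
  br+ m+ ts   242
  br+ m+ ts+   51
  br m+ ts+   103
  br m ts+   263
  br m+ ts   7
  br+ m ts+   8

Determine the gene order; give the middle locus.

br

The two most frequent reciprocal classes, br m ts+ and br+ m+ ts, are the parental types, so the F1 was br m ts+ / br+ m+ ts.
The two rarest classes, br+ m ts+ and br m+ ts, are the double crossovers. Comparing them with the parentals, only the br allele has switched, so br is the middle locus and the order is ts – br – m.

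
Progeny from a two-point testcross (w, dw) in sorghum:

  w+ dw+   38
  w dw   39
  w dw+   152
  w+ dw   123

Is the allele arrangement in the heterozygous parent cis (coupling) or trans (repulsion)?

The two most frequent classes are w+ dw (123) and w dw+ (152); these are the parental (non-recombinant) types.
So the F1 carried w+ dw on one chromosome and w dw+ on the other — the recessive alleles are on opposite chromosomes (trans / repulsion).

trans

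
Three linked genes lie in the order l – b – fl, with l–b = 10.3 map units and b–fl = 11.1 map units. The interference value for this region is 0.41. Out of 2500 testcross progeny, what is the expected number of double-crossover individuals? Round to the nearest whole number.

17

Map distances give recombination frequencies of 0.103 and 0.111 for the two intervals.
With interference 0.41 (so coincidence = 0.59), expected double-crossover frequency = 0.103 × 0.111 × 0.59 = 0.00675.
Expected number = 0.00675 × 2500 = 16.86 ≈ 17.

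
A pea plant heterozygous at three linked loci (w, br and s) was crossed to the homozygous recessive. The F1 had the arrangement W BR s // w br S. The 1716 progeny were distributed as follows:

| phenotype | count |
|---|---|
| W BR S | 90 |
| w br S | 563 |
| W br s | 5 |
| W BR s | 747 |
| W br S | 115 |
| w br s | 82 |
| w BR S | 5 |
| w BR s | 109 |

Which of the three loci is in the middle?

br

The two rarest classes, W br s and w BR S, are the double crossovers. Comparing them with the parentals, only the br allele has switched, so br is the middle locus and the order is s – br – w.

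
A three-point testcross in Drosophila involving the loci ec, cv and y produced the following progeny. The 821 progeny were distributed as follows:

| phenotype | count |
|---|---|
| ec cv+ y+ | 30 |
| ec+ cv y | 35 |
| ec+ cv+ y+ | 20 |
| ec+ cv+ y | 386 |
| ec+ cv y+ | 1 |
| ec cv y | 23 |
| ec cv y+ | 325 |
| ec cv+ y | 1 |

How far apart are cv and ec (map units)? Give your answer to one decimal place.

The two most frequent reciprocal classes, ec cv y+ and ec+ cv+ y, are the parental types, so the F1 was ec cv y+ / ec+ cv+ y.
The two rarest classes, ec+ cv y+ and ec cv+ y, are the double crossovers. Comparing them with the parentals, only the ec allele has switched, so ec is the middle locus and the order is cv – ec – y.
Crossovers in the cv–ec interval produce the single-crossover classes ec cv+ y+ and ec+ cv y (30 + 35 = 65) plus the double crossovers (2).
RF(cv–ec) = (65 + 2) / 821 = 67/821 = 0.0816 → 8.2 map units.

8.2 map units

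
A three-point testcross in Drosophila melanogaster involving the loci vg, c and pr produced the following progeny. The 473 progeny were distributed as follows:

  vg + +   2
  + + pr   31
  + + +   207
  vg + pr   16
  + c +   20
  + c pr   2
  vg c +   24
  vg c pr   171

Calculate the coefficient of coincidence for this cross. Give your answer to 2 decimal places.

The two most frequent reciprocal classes, + + + and vg c pr, are the parental types, so the F1 was + + + / vg c pr.
The two rarest classes, vg + + and + c pr, are the double crossovers. Comparing them with the parentals, only the vg allele has switched, so vg is the middle locus and the order is c – vg – pr.
c–vg: (36 + 4)/473 = 0.0846; vg–pr: (55 + 4)/473 = 0.1247.
Expected DCO frequency = 0.0846 × 0.1247 ≈ 0.01055; observed = 4/473 ≈ 0.00846.
Coefficient of coincidence = 0.00846/0.01055 ≈ 0.80.

0.80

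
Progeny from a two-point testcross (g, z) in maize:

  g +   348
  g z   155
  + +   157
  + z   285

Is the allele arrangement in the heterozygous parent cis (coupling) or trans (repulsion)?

The two most frequent classes are + z (285) and g + (348); these are the parental (non-recombinant) types.
So the F1 carried + z on one chromosome and g + on the other — the recessive alleles are on opposite chromosomes (trans / repulsion).

trans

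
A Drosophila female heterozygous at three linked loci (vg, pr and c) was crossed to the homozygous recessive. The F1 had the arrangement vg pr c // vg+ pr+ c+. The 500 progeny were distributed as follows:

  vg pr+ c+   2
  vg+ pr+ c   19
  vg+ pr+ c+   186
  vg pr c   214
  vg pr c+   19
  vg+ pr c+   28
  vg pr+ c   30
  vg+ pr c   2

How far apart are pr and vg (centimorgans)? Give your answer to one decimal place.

The two rarest classes, vg+ pr c and vg pr+ c+, are the double crossovers. Comparing them with the parentals, only the vg allele has switched, so vg is the middle locus and the order is pr – vg – c.
Crossovers in the pr–vg interval produce the single-crossover classes vg pr+ c and vg+ pr c+ (30 + 28 = 58) plus the double crossovers (4).
RF(pr–vg) = (58 + 4) / 500 = 62/500 = 0.1240 → 12.4 centimorgans.

12.4 centimorgans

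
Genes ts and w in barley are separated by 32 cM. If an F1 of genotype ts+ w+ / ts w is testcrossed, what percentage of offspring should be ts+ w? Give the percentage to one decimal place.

A map distance of 32 cM corresponds to a recombination frequency of 0.320.
The F1 is ts+ w+ / ts w, so ts+ w is a recombinant gamete class with expected frequency r/2 = 0.320/2 = 0.1600.
That is 0.1600 = 16.0% of the progeny.

16.0%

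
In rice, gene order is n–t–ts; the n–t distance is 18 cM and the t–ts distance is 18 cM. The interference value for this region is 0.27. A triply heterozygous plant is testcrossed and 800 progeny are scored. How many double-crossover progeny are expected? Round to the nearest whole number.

Map distances give recombination frequencies of 0.180 and 0.180 for the two intervals.
With interference 0.27 (so coincidence = 0.73), expected double-crossover frequency = 0.180 × 0.180 × 0.73 = 0.02365.
Expected number = 0.02365 × 800 = 18.92 ≈ 19.

19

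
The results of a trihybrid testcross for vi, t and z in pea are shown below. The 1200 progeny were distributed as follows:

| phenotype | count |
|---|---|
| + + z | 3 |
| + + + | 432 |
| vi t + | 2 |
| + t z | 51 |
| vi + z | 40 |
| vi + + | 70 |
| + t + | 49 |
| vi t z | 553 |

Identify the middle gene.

z

The two most frequent reciprocal classes, + + + and vi t z, are the parental types, so the F1 was + + + / vi t z.
The two rarest classes, + + z and vi t +, are the double crossovers. Comparing them with the parentals, only the z allele has switched, so z is the middle locus and the order is vi – z – t.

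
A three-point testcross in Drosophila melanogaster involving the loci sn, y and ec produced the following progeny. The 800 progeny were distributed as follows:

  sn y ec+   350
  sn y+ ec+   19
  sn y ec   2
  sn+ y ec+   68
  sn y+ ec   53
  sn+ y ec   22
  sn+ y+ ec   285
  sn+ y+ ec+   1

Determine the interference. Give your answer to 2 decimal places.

The two most frequent reciprocal classes, sn y ec+ and sn+ y+ ec, are the parental types, so the F1 was sn y ec+ / sn+ y+ ec.
The two rarest classes, sn y ec and sn+ y+ ec+, are the double crossovers. Comparing them with the parentals, only the ec allele has switched, so ec is the middle locus and the order is y – ec – sn.
y–ec: (41 + 3)/800 = 0.0550; ec–sn: (121 + 3)/800 = 0.1550.
Expected DCO frequency = 0.0550 × 0.1550 ≈ 0.00852; observed = 3/800 ≈ 0.00375.
Coefficient of coincidence = 0.00375/0.00852 ≈ 0.44; interference = 1 − 0.44 = 0.56.

0.56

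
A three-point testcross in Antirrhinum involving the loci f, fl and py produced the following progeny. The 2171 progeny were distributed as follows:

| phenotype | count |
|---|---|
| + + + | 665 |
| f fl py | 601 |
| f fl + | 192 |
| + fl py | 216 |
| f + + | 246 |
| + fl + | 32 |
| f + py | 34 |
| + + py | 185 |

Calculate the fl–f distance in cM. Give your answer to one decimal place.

24.3 cM

The two most frequent reciprocal classes, f fl py and + + +, are the parental types, so the F1 was f fl py / + + +.
The two rarest classes, f + py and + fl +, are the double crossovers. Comparing them with the parentals, only the fl allele has switched, so fl is the middle locus and the order is f – fl – py.
Crossovers in the f–fl interval produce the single-crossover classes + fl py and f + + (216 + 246 = 462) plus the double crossovers (66).
RF(f–fl) = (462 + 66) / 2171 = 528/2171 = 0.2432 → 24.3 cM.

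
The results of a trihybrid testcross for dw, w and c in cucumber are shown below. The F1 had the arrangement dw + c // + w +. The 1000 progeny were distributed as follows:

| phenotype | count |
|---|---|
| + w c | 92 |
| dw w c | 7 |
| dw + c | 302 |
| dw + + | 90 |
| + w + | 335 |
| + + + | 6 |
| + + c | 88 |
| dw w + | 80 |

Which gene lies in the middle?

The two rarest classes, dw w c and + + +, are the double crossovers. Comparing them with the parentals, only the w allele has switched, so w is the middle locus and the order is dw – w – c.

w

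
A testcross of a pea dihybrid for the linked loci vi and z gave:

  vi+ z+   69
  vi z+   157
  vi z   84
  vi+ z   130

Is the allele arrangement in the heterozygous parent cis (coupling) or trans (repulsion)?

The two most frequent classes are vi+ z (130) and vi z+ (157); these are the parental (non-recombinant) types.
So the F1 carried vi+ z on one chromosome and vi z+ on the other — the recessive alleles are on opposite chromosomes (trans / repulsion).

trans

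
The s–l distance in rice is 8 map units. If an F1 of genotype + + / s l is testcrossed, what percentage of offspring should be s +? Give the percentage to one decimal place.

A map distance of 8 map units corresponds to a recombination frequency of 0.080.
The F1 is + + / s l, so s + is a recombinant gamete class with expected frequency r/2 = 0.080/2 = 0.0400.
That is 0.0400 = 4.0% of the progeny.

4.0%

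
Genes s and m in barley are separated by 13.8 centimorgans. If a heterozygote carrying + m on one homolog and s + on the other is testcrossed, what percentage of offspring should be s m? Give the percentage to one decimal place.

A map distance of 13.8 centimorgans corresponds to a recombination frequency of 0.138.
The F1 is + m / s +, so s m is a recombinant gamete class with expected frequency r/2 = 0.138/2 = 0.0690.
That is 0.0690 = 6.9% of the progeny.

6.9%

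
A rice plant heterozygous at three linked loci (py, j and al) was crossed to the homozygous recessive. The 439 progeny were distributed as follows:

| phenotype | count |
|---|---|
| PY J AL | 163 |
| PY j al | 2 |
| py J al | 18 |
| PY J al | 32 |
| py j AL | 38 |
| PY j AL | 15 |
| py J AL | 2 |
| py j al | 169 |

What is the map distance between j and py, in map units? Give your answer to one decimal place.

8.4 map units

The two most frequent reciprocal classes, py j al and PY J AL, are the parental types, so the F1 was py j al / PY J AL.
The two rarest classes, PY j al and py J AL, are the double crossovers. Comparing them with the parentals, only the py allele has switched, so py is the middle locus and the order is al – py – j.
Crossovers in the py–j interval produce the single-crossover classes py J al and PY j AL (18 + 15 = 33) plus the double crossovers (4).
RF(py–j) = (33 + 4) / 439 = 37/439 = 0.0843 → 8.4 map units.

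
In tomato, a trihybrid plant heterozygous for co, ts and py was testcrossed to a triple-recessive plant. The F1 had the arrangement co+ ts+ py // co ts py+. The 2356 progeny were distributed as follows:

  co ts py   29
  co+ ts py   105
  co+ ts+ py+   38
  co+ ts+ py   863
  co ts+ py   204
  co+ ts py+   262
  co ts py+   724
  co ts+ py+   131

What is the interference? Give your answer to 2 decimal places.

The two rarest classes, co+ ts+ py+ and co ts py, are the double crossovers. Comparing them with the parentals, only the py allele has switched, so py is the middle locus and the order is co – py – ts.
co–py: (466 + 67)/2356 = 0.2262; py–ts: (236 + 67)/2356 = 0.1286.
Expected DCO frequency = 0.2262 × 0.1286 ≈ 0.02909; observed = 67/2356 ≈ 0.02844.
Coefficient of coincidence = 0.02844/0.02909 ≈ 0.98; interference = 1 − 0.98 = 0.02.

0.02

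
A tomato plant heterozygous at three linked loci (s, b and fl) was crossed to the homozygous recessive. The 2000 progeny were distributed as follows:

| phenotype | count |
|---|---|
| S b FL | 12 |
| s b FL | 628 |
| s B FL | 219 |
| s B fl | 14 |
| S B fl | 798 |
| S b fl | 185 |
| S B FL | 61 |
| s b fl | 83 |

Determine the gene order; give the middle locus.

s

The two most frequent reciprocal classes, s b FL and S B fl, are the parental types, so the F1 was s b FL / S B fl.
The two rarest classes, S b FL and s B fl, are the double crossovers. Comparing them with the parentals, only the s allele has switched, so s is the middle locus and the order is fl – s – b.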